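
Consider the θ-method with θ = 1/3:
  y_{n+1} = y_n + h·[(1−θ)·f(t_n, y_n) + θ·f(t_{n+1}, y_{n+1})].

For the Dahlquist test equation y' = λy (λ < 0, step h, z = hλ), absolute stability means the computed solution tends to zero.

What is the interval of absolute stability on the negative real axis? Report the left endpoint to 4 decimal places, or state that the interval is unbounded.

z∈(-6.0000,0).

On y'=λy, z=hλ:
  y_{n+1} = y_n + z·[2/3·y_n + 1/3·y_{n+1}] ⇒ (1 − 1/3z)y_{n+1} = (1 + 2/3z)y_n
  R(z) = (1 + 2/3z)/(1 − 1/3z).

Need |R(x)|<1, x<0.
x=-1.65: |R|=0.0645
R=−1: 1+2/3x = −1+1/3x ⇒ -1/3x=2 ⇒ x=2/(-1/3)=-6.0000
Confirm numerically:
  x=-5.921: |R|=0.99114 <1
  x=-4.841: |R|=0.85219 <1
  x=-3.894: |R|=0.69452 <1
  x=-3.833: |R|=0.68286 <1
  x=-6.269: |R|=1.02902 >1
  x=-6.142: |R|=1.01553 >1
So |R|<1 on (-6.0000, 0).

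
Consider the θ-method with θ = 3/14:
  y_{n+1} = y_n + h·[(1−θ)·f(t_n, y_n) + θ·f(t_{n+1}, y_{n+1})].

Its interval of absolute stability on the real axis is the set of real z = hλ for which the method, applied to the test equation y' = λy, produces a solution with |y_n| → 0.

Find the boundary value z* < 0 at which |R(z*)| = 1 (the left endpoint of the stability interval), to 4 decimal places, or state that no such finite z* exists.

With y'=λy (z=hλ):
  y_{n+1} = y_n + z·[11/14·y_n + 3/14·y_{n+1}] ⇒ (1 − 3/14z)y_{n+1} = (1 + 11/14z)y_n
  so R(z) = (1 + 11/14z)/(1 − 3/14z).

Solve |R(x)|<1 on ℝ⁻.
x=-0.63: |R|=0.4449
R=−1: 1+11/14x = −1+3/14x ⇒ -4/7x=2 ⇒ x=2/(-4/7)=-3.5000
Confirm numerically:
  x=-2.465: |R|=0.61299 <1
  x=-2.118: |R|=0.45681 <1
  x=-1.966: |R|=0.38325 <1
  x=-1.651: |R|=0.21954 <1
  x=-3.796: |R|=1.09327 >1
  x=-3.761: |R|=1.08259 >1
  x=-3.611: |R|=1.03576 >1
So |R|<1 on (-3.5000, 0).

left endpoint -3.5000.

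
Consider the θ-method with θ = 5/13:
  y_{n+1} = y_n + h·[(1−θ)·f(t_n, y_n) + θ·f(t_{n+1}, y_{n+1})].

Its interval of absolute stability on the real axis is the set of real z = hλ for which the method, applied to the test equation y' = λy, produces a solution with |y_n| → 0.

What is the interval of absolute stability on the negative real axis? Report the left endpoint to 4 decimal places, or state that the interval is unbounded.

On y'=λy, z=hλ:
  y_{n+1} = y_n + z·[8/13·y_n + 5/13·y_{n+1}] ⇒ (1 − 5/13z)y_{n+1} = (1 + 8/13z)y_n
  so R(z) = (1 + 8/13z)/(1 − 5/13z).

Find x<0 with |R(x)|<1.
x=-1.47: |R|=0.0609
R=−1: 1+8/13x = −1+5/13x ⇒ -3/13x=2 ⇒ x=2/(-3/13)=-8.6667
Confirm numerically:
  x=-7.240: |R|=0.91301 <1
  x=-5.990: |R|=0.81304 <1
  x=-3.649: |R|=0.51823 <1
  x=-9.254: |R|=1.02973 >1
  x=-8.851: |R|=1.00966 >1
Interval (-8.6667, 0).

z∈(-8.6667,0).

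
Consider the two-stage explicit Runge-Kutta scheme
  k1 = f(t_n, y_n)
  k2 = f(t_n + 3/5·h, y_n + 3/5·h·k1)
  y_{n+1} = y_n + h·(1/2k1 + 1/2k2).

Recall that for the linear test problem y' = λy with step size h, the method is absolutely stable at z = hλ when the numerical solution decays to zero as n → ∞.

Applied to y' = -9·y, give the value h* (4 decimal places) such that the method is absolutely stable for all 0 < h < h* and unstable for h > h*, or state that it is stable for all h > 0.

Set f=λy, z=hλ:
  k1=λy_n ⇒ h·k1=z·y_n;  k2=λ(1+3/5z)y_n ⇒ h·k2=z(1+3/5z)y_n
  y_{n+1}/y_n = 1 + 1/2z + 1/2z(1+3/5z) = 1 + z + 3/10z²
  R(z) = 1 + z + 3/10z².

Need |R(x)|<1, x<0.
x=-1.34: |R|=0.1987
R=1: x+3/10x²=0 ⇒ x=−10/3=-3.3333; min R=1−1/(4·3/10)=0.1667>−1
Confirm numerically:
  x=-2.088: |R|=0.21992 <1
  x=-2.040: |R|=0.20848 <1
  x=-1.429: |R|=0.18361 <1
  x=-3.910: |R|=1.67643 >1
  x=-3.684: |R|=1.38756 >1
Interval (-3.3333, 0).

(-3.3333,0); λ=-9 ⇒ h* = (10/3)/9 = 0.3704.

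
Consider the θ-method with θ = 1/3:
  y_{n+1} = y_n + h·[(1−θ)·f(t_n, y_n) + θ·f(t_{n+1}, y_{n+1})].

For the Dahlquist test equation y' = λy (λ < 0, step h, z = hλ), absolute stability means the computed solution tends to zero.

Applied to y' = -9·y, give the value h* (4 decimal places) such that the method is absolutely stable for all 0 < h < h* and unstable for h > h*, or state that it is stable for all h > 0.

On y'=λy, z=hλ:
  y_{n+1} = y_n + z·[2/3·y_n + 1/3·y_{n+1}] ⇒ (1 − 1/3z)y_{n+1} = (1 + 2/3z)y_n
  Hence R(z) = (1 + 2/3z)/(1 − 1/3z).

Find x<0 with |R(x)|<1.
x=-0.45: |R|=0.6087
R=−1: 1+2/3x = −1+1/3x ⇒ -1/3x=2 ⇒ x=2/(-1/3)=-6.0000
Confirm numerically:
  x=-5.874: |R|=0.98580 <1
  x=-5.023: |R|=0.87823 <1
  x=-4.479: |R|=0.79663 <1
  x=-6.569: |R|=1.05946 >1
  x=-6.256: |R|=1.02766 >1
  x=-6.185: |R|=1.02014 >1
Interval (-6.0000, 0).

(-6.0000,0); λ=-9 ⇒ h* = (6)/9 = 0.6667.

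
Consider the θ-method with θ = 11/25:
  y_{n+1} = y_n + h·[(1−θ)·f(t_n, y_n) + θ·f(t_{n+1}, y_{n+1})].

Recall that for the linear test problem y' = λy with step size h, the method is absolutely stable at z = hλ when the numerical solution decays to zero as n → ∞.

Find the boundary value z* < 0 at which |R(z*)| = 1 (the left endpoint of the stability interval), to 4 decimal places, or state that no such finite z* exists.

z* = -16.6667.

On y'=λy, z=hλ:
  y_{n+1} = y_n + z·[14/25·y_n + 11/25·y_{n+1}] ⇒ (1 − 11/25z)y_{n+1} = (1 + 14/25z)y_n
  ⇒ R(z) = (1 + 14/25z)/(1 − 11/25z).

Solve |R(x)|<1 on ℝ⁻.
x=-0.83: |R|=0.3920
R=−1: 1+14/25x = −1+11/25x ⇒ -3/25x=2 ⇒ x=2/(-3/25)=-16.6667
Confirm numerically:
  x=-15.813: |R|=0.98713 <1
  x=-14.178: |R|=0.95874 <1
  x=-14.037: |R|=0.95603 <1
  x=-12.572: |R|=0.92477 <1
  x=-17.228: |R|=1.00785 >1
  x=-16.793: |R|=1.00181 >1
So |R|<1 on (-16.6667, 0).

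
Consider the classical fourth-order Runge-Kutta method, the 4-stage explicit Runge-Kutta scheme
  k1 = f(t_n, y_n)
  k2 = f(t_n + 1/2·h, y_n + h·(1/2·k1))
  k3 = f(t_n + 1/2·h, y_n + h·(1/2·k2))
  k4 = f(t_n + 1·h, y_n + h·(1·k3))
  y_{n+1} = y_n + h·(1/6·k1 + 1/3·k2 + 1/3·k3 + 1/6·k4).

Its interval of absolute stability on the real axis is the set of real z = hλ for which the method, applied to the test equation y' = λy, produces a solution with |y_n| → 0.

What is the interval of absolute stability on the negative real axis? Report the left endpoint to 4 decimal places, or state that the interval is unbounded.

(-2.7853, 0).

Test eqn y'=λy, z=hλ:
  order 4, 4-stage ⇒ R(z)=1+z+z^2/2+z^3/6+z^4/24
  (e.g. R(-0.77)=0.46501, |R|=0.46501)

Need |R(x)|<1, x<0.
x=-0.77: |R|=0.4650
|R(-2.88)|=1.1524 |R(-2.07)|=0.3592 |R(-1.33)|=0.2927
Bisect:
  x_lo=-3.2647 |R|=1.9985  x_hi=-0.3273 |R|=0.7209
  mid=-1.79601 |R|=0.28480 →hi
  mid=-2.53037 |R|=0.67893 →hi
  mid=-2.89755 |R|=1.18287 →lo
  mid=-2.71396 |R|=0.89767 →hi
  mid=-2.80576 |R|=1.03129 →lo
  mid=-2.75986 |R|=0.96232 →hi
  mid=-2.78281 |R|=0.99626 →hi
  mid=-2.79428 |R|=1.01364 →lo
  ...
  [-2.78532,-2.78514] ⇒ x*=-2.7853
Interval (-2.7853, 0).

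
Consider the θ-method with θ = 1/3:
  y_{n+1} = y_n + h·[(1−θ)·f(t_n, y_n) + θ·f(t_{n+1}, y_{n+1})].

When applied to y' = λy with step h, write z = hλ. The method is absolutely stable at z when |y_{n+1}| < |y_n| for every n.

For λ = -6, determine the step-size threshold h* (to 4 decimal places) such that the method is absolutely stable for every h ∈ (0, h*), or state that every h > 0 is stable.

Test eqn y'=λy, z=hλ:
  y_{n+1} = y_n + z·[2/3·y_n + 1/3·y_{n+1}] ⇒ (1 − 1/3z)y_{n+1} = (1 + 2/3z)y_n
  Hence R(z) = (1 + 2/3z)/(1 − 1/3z).

Find x<0 with |R(x)|<1.
x=-1.17: |R|=0.1583
R=−1: 1+2/3x = −1+1/3x ⇒ -1/3x=2 ⇒ x=2/(-1/3)=-6.0000
Confirm numerically:
  x=-5.102: |R|=0.88916 <1
  x=-4.611: |R|=0.81750 <1
  x=-4.061: |R|=0.72539 <1
  x=-4.012: |R|=0.71649 <1
  x=-6.556: |R|=1.05818 >1
  x=-6.204: |R|=1.02216 >1
Stable set (-6.0000, 0).

(-6.0000,0); λ=-6 ⇒ h* = (6)/6 = 1.0000.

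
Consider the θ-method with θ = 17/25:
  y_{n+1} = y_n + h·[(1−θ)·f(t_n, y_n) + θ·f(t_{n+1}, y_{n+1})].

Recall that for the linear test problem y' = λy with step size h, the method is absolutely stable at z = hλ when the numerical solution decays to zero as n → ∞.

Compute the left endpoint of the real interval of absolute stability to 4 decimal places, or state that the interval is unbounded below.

interval (−∞, 0).

On y'=λy, z=hλ:
  y_{n+1} = y_n + z·[8/25·y_n + 17/25·y_{n+1}] ⇒ (1 − 17/25z)y_{n+1} = (1 + 8/25z)y_n
  so R(z) = (1 + 8/25z)/(1 − 17/25z).

Find x<0 with |R(x)|<1.
x=-0.98: |R|=0.4119
x=-2: |R|=0.1525
x=-10: |R|=0.2821
x=-100: |R|=0.4493
θ=17/25≥1/2 ⇒ |1+8/25x|<|1−17/25x| ∀x<0 ⇒ unbounded interval.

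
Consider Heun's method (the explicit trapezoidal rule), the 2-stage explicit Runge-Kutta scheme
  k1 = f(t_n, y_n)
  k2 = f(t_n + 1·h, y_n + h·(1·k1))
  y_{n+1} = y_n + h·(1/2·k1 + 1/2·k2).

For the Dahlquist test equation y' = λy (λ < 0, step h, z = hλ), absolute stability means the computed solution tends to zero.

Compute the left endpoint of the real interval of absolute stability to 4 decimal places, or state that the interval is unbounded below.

z* = -2.0000.

On y'=λy, z=hλ:
  order 2, 2-stage ⇒ R(z)=1+z+z^2/2
  (e.g. R(-0.74)=0.53380, |R|=0.53380)

Boundary: |R(x)|=1, x<0.
x=-0.74: |R|=0.5338
|R(-1.82)|=0.8362 |R(-1.38)|=0.5722 |R(-0.93)|=0.5025
Bisect:
  x_lo=-2.5555 |R|=1.7098  x_hi=-0.3490 |R|=0.7119
  mid=-1.45225 |R|=0.60227 →hi
  mid=-2.00389 |R|=1.00389 →lo
  mid=-1.72807 |R|=0.76504 →hi
  mid=-1.86598 |R|=0.87496 →hi
  mid=-1.93493 |R|=0.93705 →hi
  mid=-1.96941 |R|=0.96988 →hi
  mid=-1.98665 |R|=0.98674 →hi
  mid=-1.99527 |R|=0.99528 →hi
  mid=-1.99958 |R|=0.99958 →hi
  ...
  [-2.00012,-1.99998] ⇒ x*=-2.0000
So |R|<1 on (-2.0000, 0).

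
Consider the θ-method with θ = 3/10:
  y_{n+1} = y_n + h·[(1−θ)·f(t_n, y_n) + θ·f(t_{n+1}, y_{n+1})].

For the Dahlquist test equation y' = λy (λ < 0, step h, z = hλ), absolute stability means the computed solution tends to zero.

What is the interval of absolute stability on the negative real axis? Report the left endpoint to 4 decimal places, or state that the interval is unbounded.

(-5.0000, 0).

Test eqn y'=λy, z=hλ:
  y_{n+1} = y_n + z·[7/10·y_n + 3/10·y_{n+1}] ⇒ (1 − 3/10z)y_{n+1} = (1 + 7/10z)y_n
  so R(z) = (1 + 7/10z)/(1 − 3/10z).

Solve |R(x)|<1 on ℝ⁻.
x=-1.45: |R|=0.0105
R=−1: 1+7/10x = −1+3/10x ⇒ -2/5x=2 ⇒ x=2/(-2/5)=-5.0000
Confirm numerically:
  x=-4.908: |R|=0.98512 <1
  x=-2.893: |R|=0.54880 <1
  x=-2.667: |R|=0.48158 <1
  x=-2.166: |R|=0.31289 <1
  x=-5.345: |R|=1.05301 >1
  x=-5.159: |R|=1.02496 >1
  x=-5.111: |R|=1.01753 >1
Stable set (-5.0000, 0).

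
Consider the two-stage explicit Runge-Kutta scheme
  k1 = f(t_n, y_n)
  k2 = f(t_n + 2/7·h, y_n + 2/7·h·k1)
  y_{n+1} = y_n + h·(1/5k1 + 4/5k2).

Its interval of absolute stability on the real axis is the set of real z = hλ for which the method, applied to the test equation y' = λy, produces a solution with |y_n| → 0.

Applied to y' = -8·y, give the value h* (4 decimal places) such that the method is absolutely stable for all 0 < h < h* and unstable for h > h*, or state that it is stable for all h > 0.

(-4.3750,0); λ=-8 ⇒ h* = (35/8)/8 = 0.5469.

On y'=λy, z=hλ:
  k1=λy_n ⇒ h·k1=z·y_n;  k2=λ(1+2/7z)y_n ⇒ h·k2=z(1+2/7z)y_n
  y_{n+1}/y_n = 1 + 1/5z + 4/5z(1+2/7z) = 1 + z + 8/35z²
  so R(z) = 1 + z + 8/35z².

Need |R(x)|<1, x<0.
x=-1.45: |R|=0.0306
R=1: x+8/35x²=0 ⇒ x=−35/8=-4.3750; min R=1−1/(4·8/35)=-0.0938>−1
Confirm numerically:
  x=-4.206: |R|=0.83753 <1
  x=-3.075: |R|=0.08629 <1
  x=-2.241: |R|=0.09310 <1
  x=-4.954: |R|=1.65563 >1
  x=-4.649: |R|=1.29116 >1
  x=-4.508: |R|=1.13704 >1
Interval (-4.3750, 0).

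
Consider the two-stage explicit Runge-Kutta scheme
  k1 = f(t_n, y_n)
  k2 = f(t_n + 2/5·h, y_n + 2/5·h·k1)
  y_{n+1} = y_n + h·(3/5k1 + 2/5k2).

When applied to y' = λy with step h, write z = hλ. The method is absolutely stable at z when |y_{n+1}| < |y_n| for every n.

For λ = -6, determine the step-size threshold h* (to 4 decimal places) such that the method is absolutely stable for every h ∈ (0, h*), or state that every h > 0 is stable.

With y'=λy (z=hλ):
  k1=λy_n ⇒ h·k1=z·y_n;  k2=λ(1+2/5z)y_n ⇒ h·k2=z(1+2/5z)y_n
  y_{n+1}/y_n = 1 + 3/5z + 2/5z(1+2/5z) = 1 + z + 4/25z²
  R(z) = 1 + z + 4/25z².

Solve |R(x)|<1 on ℝ⁻.
x=-0.96: |R|=0.1875
R=1: x+4/25x²=0 ⇒ x=−25/4=-6.2500; min R=1−1/(4·4/25)=-0.5625>−1
Confirm numerically:
  x=-5.709: |R|=0.50583 <1
  x=-3.982: |R|=0.44499 <1
  x=-3.166: |R|=0.56223 <1
  x=-6.744: |R|=1.53305 >1
  x=-6.605: |R|=1.37516 >1
Stable set (-6.2500, 0).

(-6.2500,0); λ=-6 ⇒ h* = (25/4)/6 = 1.0417.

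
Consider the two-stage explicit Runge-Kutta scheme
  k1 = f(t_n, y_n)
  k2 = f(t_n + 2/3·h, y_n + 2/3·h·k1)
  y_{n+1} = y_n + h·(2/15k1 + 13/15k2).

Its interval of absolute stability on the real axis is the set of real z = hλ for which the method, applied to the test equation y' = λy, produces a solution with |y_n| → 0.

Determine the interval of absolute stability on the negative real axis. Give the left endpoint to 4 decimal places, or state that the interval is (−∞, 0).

With y'=λy (z=hλ):
  k1=λy_n ⇒ h·k1=z·y_n;  k2=λ(1+2/3z)y_n ⇒ h·k2=z(1+2/3z)y_n
  y_{n+1}/y_n = 1 + 2/15z + 13/15z(1+2/3z) = 1 + z + 26/45z²
  R(z) = 1 + z + 26/45z².

Need |R(x)|<1, x<0.
x=-0.81: |R|=0.5691
R=1: x+26/45x²=0 ⇒ x=−45/26=-1.7308; min R=1−1/(4·26/45)=0.5673>−1
Confirm numerically:
  x=-1.704: |R|=0.97364 <1
  x=-1.402: |R|=0.73368 <1
  x=-1.332: |R|=0.69311 <1
  x=-2.241: |R|=1.66065 >1
  x=-1.768: |R|=1.03803 >1
So |R|<1 on (-1.7308, 0).

z∈(-1.7308,0).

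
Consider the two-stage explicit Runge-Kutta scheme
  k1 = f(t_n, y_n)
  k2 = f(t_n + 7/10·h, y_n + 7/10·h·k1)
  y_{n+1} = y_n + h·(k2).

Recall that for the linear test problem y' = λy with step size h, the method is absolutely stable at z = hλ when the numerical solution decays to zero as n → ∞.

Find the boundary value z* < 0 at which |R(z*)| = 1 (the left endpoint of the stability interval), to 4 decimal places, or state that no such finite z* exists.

left endpoint -1.4286.

With y'=λy (z=hλ):
  k1=λy_n ⇒ h·k1=z·y_n;  k2=λ(1+7/10z)y_n ⇒ h·k2=z(1+7/10z)y_n
  y_{n+1}/y_n = 1 + z(1+7/10z) = 1 + z + 7/10z²
  so R(z) = 1 + z + 7/10z².

Boundary: |R(x)|=1, x<0.
x=-1.38: |R|=0.9531
R=1: x+7/10x²=0 ⇒ x=−10/7=-1.4286; min R=1−1/(4·7/10)=0.6429>−1
Confirm numerically:
  x=-1.376: |R|=0.94936 <1
  x=-1.133: |R|=0.76558 <1
  x=-1.125: |R|=0.76094 <1
  x=-0.582: |R|=0.65511 <1
  x=-1.913: |R|=1.64870 >1
  x=-1.754: |R|=1.39956 >1
  x=-1.517: |R|=1.09390 >1
So |R|<1 on (-1.4286, 0).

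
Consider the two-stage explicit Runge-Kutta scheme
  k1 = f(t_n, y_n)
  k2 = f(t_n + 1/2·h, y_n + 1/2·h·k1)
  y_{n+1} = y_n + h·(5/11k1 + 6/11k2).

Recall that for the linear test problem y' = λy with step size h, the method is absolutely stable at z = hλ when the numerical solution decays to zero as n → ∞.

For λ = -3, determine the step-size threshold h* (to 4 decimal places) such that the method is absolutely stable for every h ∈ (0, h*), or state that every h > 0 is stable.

Set f=λy, z=hλ:
  k1=λy_n ⇒ h·k1=z·y_n;  k2=λ(1+1/2z)y_n ⇒ h·k2=z(1+1/2z)y_n
  y_{n+1}/y_n = 1 + 5/11z + 6/11z(1+1/2z) = 1 + z + 3/11z²
  ⇒ R(z) = 1 + z + 3/11z².

Need |R(x)|<1, x<0.
x=-1.64: |R|=0.0935
R=1: x+3/11x²=0 ⇒ x=−11/3=-3.6667; min R=1−1/(4·3/11)=0.0833>−1
Confirm numerically:
  x=-2.926: |R|=0.40895 <1
  x=-2.574: |R|=0.23295 <1
  x=-2.339: |R|=0.15307 <1
  x=-2.212: |R|=0.12244 <1
  x=-4.197: |R|=1.60704 >1
  x=-3.938: |R|=1.29141 >1
  x=-3.924: |R|=1.27539 >1
Stable set (-3.6667, 0).

(-3.6667,0); λ=-3 ⇒ h* = (11/3)/3 = 1.2222.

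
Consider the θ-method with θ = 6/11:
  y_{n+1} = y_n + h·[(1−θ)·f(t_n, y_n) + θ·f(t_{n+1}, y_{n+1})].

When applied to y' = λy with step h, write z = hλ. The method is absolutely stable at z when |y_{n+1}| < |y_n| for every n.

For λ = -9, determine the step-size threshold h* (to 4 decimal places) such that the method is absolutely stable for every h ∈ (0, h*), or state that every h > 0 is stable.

unbounded; (−∞, 0). Any h>0 works for λ=-9.

Set f=λy, z=hλ:
  y_{n+1} = y_n + z·[5/11·y_n + 6/11·y_{n+1}] ⇒ (1 − 6/11z)y_{n+1} = (1 + 5/11z)y_n
  Hence R(z) = (1 + 5/11z)/(1 − 6/11z).

Need |R(x)|<1, x<0.
x=-0.9: |R|=0.3963
x=-2: |R|=0.0435
x=-10: |R|=0.5493
x=-100: |R|=0.8003
θ=6/11≥1/2 ⇒ |1+5/11x|<|1−6/11x| ∀x<0 ⇒ unbounded interval.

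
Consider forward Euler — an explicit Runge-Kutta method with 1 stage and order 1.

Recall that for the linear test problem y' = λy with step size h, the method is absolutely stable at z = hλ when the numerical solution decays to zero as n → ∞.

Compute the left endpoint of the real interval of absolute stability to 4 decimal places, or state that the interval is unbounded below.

Set f=λy, z=hλ:
  order 1, 1-stage ⇒ R(z)=1+z
  (e.g. R(-1.77)=-0.77000, |R|=0.77000)

Solve |R(x)|<1 on ℝ⁻.
x=-1.77: |R|=0.7700
|R(-1.66)|=0.6600 |R(-0.85)|=0.1500 |R(-0.5)|=0.5000
Bisect:
  x_lo=-2.7095 |R|=1.7095  x_hi=-0.3655 |R|=0.6345
  mid=-1.53750 |R|=0.53750 →hi
  mid=-2.12348 |R|=1.12348 →lo
  mid=-1.83049 |R|=0.83049 →hi
  mid=-1.97698 |R|=0.97698 →hi
  mid=-2.05023 |R|=1.05023 →lo
  mid=-2.01360 |R|=1.01360 →lo
  mid=-1.99529 |R|=0.99529 →hi
  ...
  [-2.00001,-1.99987] ⇒ x*=-2.0000
So |R|<1 on (-2.0000, 0).

z* = -2.0000.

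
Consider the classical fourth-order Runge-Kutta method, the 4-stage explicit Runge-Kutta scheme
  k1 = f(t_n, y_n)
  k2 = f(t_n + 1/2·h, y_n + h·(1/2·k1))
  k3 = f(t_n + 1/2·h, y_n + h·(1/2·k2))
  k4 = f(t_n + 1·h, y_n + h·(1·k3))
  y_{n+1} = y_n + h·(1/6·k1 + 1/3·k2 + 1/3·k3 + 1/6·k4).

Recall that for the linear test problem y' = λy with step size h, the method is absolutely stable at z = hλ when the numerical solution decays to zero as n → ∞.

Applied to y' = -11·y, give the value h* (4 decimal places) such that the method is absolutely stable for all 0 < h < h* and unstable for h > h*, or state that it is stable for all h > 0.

(-2.7853,0); λ=-11 ⇒ h* = 0.2532.

Set f=λy, z=hλ:
  order 4, 4-stage ⇒ R(z)=1+z+z^2/2+z^3/6+z^4/24
  (e.g. R(-0.9)=0.41084, |R|=0.41084)

Solve |R(x)|<1 on ℝ⁻.
x=-0.9: |R|=0.4108
|R(-2.09)|=0.3675 |R(-2.04)|=0.3475 |R(-1.27)|=0.3034
Bisect:
  x_lo=-3.2399 |R|=1.9314  x_hi=-0.2020 |R|=0.8171
  mid=-1.72093 |R|=0.27588 →hi
  mid=-2.48041 |R|=0.62956 →hi
  mid=-2.86015 |R|=1.11884 →lo
  mid=-2.67028 |R|=0.83999 →hi
  mid=-2.76521 |R|=0.97014 →hi
  mid=-2.81268 |R|=1.04208 →lo
  mid=-2.78894 |R|=1.00552 →lo
  mid=-2.77708 |R|=0.98768 →hi
  ...
  [-2.78542,-2.78524] ⇒ x*=-2.7853
Stable set (-2.7853, 0).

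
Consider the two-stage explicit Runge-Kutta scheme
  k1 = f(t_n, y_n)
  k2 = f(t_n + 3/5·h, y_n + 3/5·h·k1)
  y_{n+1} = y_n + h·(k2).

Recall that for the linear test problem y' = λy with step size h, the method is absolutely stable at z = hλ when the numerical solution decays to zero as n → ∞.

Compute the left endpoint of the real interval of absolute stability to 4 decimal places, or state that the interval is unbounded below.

left endpoint -1.6667.

Set f=λy, z=hλ:
  k1=λy_n ⇒ h·k1=z·y_n;  k2=λ(1+3/5z)y_n ⇒ h·k2=z(1+3/5z)y_n
  y_{n+1}/y_n = 1 + z(1+3/5z) = 1 + z + 3/5z²
  Hence R(z) = 1 + z + 3/5z².

Solve |R(x)|<1 on ℝ⁻.
x=-1.45: |R|=0.8115
R=1: x+3/5x²=0 ⇒ x=−5/3=-1.6667; min R=1−1/(4·3/5)=0.5833>−1
Confirm numerically:
  x=-1.582: |R|=0.91963 <1
  x=-1.145: |R|=0.64161 <1
  x=-1.010: |R|=0.60206 <1
  x=-1.922: |R|=1.29445 >1
  x=-1.774: |R|=1.11425 >1
Interval (-1.6667, 0).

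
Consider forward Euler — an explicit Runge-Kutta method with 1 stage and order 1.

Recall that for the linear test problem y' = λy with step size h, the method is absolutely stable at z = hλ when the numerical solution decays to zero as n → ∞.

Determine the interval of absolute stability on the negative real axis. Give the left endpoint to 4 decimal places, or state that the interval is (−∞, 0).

z∈(-2.0000,0).

With y'=λy (z=hλ):
  order 1, 1-stage ⇒ R(z)=1+z
  (e.g. R(-0.49)=0.51000, |R|=0.51000)

Need |R(x)|<1, x<0.
x=-0.49: |R|=0.5100
|R(-1.84)|=0.8400 |R(-1.72)|=0.7200 |R(-1.6)|=0.6000
Bisect:
  x_lo=-2.8266 |R|=1.8266  x_hi=-0.2357 |R|=0.7643
  mid=-1.53115 |R|=0.53115 →hi
  mid=-2.17890 |R|=1.17890 →lo
  mid=-1.85503 |R|=0.85503 →hi
  mid=-2.01696 |R|=1.01696 →lo
  mid=-1.93599 |R|=0.93599 →hi
  mid=-1.97648 |R|=0.97648 →hi
  mid=-1.99672 |R|=0.99672 →hi
  mid=-2.00684 |R|=1.00684 →lo
  mid=-2.00178 |R|=1.00178 →lo
  ...
  [-2.00004,-1.99988] ⇒ x*=-2.0000
Interval (-2.0000, 0).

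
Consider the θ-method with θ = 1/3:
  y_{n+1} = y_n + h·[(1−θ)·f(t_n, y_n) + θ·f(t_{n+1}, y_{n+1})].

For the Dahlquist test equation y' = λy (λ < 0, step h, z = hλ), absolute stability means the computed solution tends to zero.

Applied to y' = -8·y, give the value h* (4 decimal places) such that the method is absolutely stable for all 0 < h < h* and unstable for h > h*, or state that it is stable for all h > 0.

Set f=λy, z=hλ:
  y_{n+1} = y_n + z·[2/3·y_n + 1/3·y_{n+1}] ⇒ (1 − 1/3z)y_{n+1} = (1 + 2/3z)y_n
  Hence R(z) = (1 + 2/3z)/(1 − 1/3z).

Boundary: |R(x)|=1, x<0.
x=-0.72: |R|=0.4194
R=−1: 1+2/3x = −1+1/3x ⇒ -1/3x=2 ⇒ x=2/(-1/3)=-6.0000
Confirm numerically:
  x=-5.713: |R|=0.96706 <1
  x=-4.172: |R|=0.74512 <1
  x=-3.761: |R|=0.66884 <1
  x=-6.148: |R|=1.01618 >1
  x=-6.020: |R|=1.00222 >1
Stable set (-6.0000, 0).

(-6.0000,0); λ=-8 ⇒ h* = (6)/8 = 0.7500.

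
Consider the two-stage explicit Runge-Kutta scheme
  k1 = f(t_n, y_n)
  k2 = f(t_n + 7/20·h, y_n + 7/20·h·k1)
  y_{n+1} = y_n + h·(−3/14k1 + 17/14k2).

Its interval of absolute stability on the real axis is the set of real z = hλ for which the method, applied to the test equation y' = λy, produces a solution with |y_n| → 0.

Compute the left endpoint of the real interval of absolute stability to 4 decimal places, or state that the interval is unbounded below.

Set f=λy, z=hλ:
  k1=λy_n ⇒ h·k1=z·y_n;  k2=λ(1+7/20z)y_n ⇒ h·k2=z(1+7/20z)y_n
  y_{n+1}/y_n = 1 − 3/14z + 17/14z(1+7/20z) = 1 + z + 17/40z²
  R(z) = 1 + z + 17/40z².

Solve |R(x)|<1 on ℝ⁻.
x=-1.25: |R|=0.4141
R=1: x+17/40x²=0 ⇒ x=−40/17=-2.3529; min R=1−1/(4·17/40)=0.4118>−1
Confirm numerically:
  x=-1.645: |R|=0.50506 <1
  x=-1.593: |R|=0.48550 <1
  x=-1.284: |R|=0.41668 <1
  x=-1.221: |R|=0.41261 <1
  x=-2.662: |R|=1.34965 >1
  x=-2.504: |R|=1.16076 >1
  x=-2.414: |R|=1.06264 >1
Stable set (-2.3529, 0).

z* = -2.3529.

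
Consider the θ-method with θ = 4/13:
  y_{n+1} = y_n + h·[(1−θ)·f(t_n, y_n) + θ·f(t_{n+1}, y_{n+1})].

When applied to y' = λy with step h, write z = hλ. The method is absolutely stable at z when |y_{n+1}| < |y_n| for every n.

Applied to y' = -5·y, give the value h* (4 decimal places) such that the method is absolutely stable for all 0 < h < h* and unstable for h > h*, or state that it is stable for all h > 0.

(-5.2000,0); λ=-5 ⇒ h* = (26/5)/5 = 1.0400.

Set f=λy, z=hλ:
  y_{n+1} = y_n + z·[9/13·y_n + 4/13·y_{n+1}] ⇒ (1 − 4/13z)y_{n+1} = (1 + 9/13z)y_n
  ⇒ R(z) = (1 + 9/13z)/(1 − 4/13z).

Solve |R(x)|<1 on ℝ⁻.
x=-1.27: |R|=0.0868
R=−1: 1+9/13x = −1+4/13x ⇒ -5/13x=2 ⇒ x=2/(-5/13)=-5.2000
Confirm numerically:
  x=-5.073: |R|=0.98093 <1
  x=-3.903: |R|=0.77335 <1
  x=-3.118: |R|=0.59132 <1
  x=-2.171: |R|=0.30156 <1
  x=-5.642: |R|=1.06213 >1
  x=-5.238: |R|=1.00560 >1
Stable set (-5.2000, 0).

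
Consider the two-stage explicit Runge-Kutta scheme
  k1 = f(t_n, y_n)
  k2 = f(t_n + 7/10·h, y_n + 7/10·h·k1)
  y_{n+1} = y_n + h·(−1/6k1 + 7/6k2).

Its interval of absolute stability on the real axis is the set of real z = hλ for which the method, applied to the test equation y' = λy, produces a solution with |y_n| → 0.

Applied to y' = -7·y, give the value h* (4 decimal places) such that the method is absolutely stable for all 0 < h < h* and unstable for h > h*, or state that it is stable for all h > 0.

(-1.2245,0); λ=-7 ⇒ h* = (60/49)/7 = 0.1749.

Test eqn y'=λy, z=hλ:
  k1=λy_n ⇒ h·k1=z·y_n;  k2=λ(1+7/10z)y_n ⇒ h·k2=z(1+7/10z)y_n
  y_{n+1}/y_n = 1 − 1/6z + 7/6z(1+7/10z) = 1 + z + 49/60z²
  Hence R(z) = 1 + z + 49/60z².

Need |R(x)|<1, x<0.
x=-0.71: |R|=0.7017
R=1: x+49/60x²=0 ⇒ x=−60/49=-1.2245; min R=1−1/(4·49/60)=0.6939>−1
Confirm numerically:
  x=-1.150: |R|=0.93004 <1
  x=-0.698: |R|=0.69988 <1
  x=-0.530: |R|=0.69940 <1
  x=-1.784: |R|=1.81517 >1
  x=-1.660: |R|=1.59041 >1
  x=-1.466: |R|=1.28914 >1
Stable set (-1.2245, 0).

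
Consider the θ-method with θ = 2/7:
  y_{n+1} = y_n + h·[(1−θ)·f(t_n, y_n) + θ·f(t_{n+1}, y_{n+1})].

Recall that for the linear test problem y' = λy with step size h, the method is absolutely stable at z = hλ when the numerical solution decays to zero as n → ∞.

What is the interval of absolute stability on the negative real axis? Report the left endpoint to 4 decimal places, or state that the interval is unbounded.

(-4.6667, 0).

On y'=λy, z=hλ:
  y_{n+1} = y_n + z·[5/7·y_n + 2/7·y_{n+1}] ⇒ (1 − 2/7z)y_{n+1} = (1 + 5/7z)y_n
  Hence R(z) = (1 + 5/7z)/(1 − 2/7z).

Boundary: |R(x)|=1, x<0.
x=-0.3: |R|=0.7237
R=−1: 1+5/7x = −1+2/7x ⇒ -3/7x=2 ⇒ x=2/(-3/7)=-4.6667
Confirm numerically:
  x=-4.368: |R|=0.94306 <1
  x=-3.855: |R|=0.83447 <1
  x=-3.558: |R|=0.76438 <1
  x=-3.179: |R|=0.66589 <1
  x=-5.243: |R|=1.09888 >1
  x=-4.954: |R|=1.05098 >1
  x=-4.839: |R|=1.03100 >1
So |R|<1 on (-4.6667, 0).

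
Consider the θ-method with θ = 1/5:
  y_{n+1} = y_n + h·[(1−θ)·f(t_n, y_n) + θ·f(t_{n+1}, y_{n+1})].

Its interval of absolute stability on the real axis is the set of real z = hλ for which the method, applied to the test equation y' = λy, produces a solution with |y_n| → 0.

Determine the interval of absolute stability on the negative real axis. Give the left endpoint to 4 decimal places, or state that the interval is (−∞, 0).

With y'=λy (z=hλ):
  y_{n+1} = y_n + z·[4/5·y_n + 1/5·y_{n+1}] ⇒ (1 − 1/5z)y_{n+1} = (1 + 4/5z)y_n
  so R(z) = (1 + 4/5z)/(1 − 1/5z).

Find x<0 with |R(x)|<1.
x=-0.62: |R|=0.4484
R=−1: 1+4/5x = −1+1/5x ⇒ -3/5x=2 ⇒ x=2/(-3/5)=-3.3333
Confirm numerically:
  x=-3.251: |R|=0.97006 <1
  x=-2.599: |R|=0.71009 <1
  x=-2.071: |R|=0.46443 <1
  x=-1.654: |R|=0.24286 <1
  x=-3.717: |R|=1.13204 >1
  x=-3.394: |R|=1.02168 >1
  x=-3.385: |R|=1.01849 >1
Stable set (-3.3333, 0).

(-3.3333, 0).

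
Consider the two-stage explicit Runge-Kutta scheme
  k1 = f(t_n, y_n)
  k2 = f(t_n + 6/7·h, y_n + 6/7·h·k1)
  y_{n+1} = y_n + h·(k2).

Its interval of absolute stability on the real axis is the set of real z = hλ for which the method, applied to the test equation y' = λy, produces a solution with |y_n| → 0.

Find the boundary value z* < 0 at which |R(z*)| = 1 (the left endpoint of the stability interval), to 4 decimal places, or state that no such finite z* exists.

z* = -1.1667.

With y'=λy (z=hλ):
  k1=λy_n ⇒ h·k1=z·y_n;  k2=λ(1+6/7z)y_n ⇒ h·k2=z(1+6/7z)y_n
  y_{n+1}/y_n = 1 + z(1+6/7z) = 1 + z + 6/7z²
  Hence R(z) = 1 + z + 6/7z².

Boundary: |R(x)|=1, x<0.
x=-0.33: |R|=0.7633
R=1: x+6/7x²=0 ⇒ x=−7/6=-1.1667; min R=1−1/(4·6/7)=0.7083>−1
Confirm numerically:
  x=-1.014: |R|=0.86731 <1
  x=-0.906: |R|=0.79757 <1
  x=-0.859: |R|=0.77347 <1
  x=-0.823: |R|=0.75757 <1
  x=-1.710: |R|=1.79637 >1
  x=-1.306: |R|=1.15597 >1
  x=-1.286: |R|=1.13154 >1
Stable set (-1.1667, 0).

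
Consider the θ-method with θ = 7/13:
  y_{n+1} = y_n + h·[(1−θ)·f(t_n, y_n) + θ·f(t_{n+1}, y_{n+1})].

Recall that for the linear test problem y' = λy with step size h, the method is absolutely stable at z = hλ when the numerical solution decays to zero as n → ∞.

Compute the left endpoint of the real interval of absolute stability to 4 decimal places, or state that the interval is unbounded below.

With y'=λy (z=hλ):
  y_{n+1} = y_n + z·[6/13·y_n + 7/13·y_{n+1}] ⇒ (1 − 7/13z)y_{n+1} = (1 + 6/13z)y_n
  R(z) = (1 + 6/13z)/(1 − 7/13z).

Find x<0 with |R(x)|<1.
x=-1.39: |R|=0.2050
x=-2: |R|=0.0370
x=-10: |R|=0.5663
x=-100: |R|=0.8233
θ=7/13≥1/2 ⇒ |1+6/13x|<|1−7/13x| ∀x<0 ⇒ interval (−∞,0).

(−∞, 0) — no finite endpoint.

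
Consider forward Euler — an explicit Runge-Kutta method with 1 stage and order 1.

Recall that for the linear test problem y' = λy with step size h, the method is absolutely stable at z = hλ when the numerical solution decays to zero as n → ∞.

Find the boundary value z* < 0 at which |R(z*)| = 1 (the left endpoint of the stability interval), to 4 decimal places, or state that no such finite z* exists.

left endpoint -2.0000.

Test eqn y'=λy, z=hλ:
  order 1, 1-stage ⇒ R(z)=1+z
  (e.g. R(-1.72)=-0.72000, |R|=0.72000)

Need |R(x)|<1, x<0.
x=-1.72: |R|=0.7200
|R(-1.43)|=0.4300 |R(-1.01)|=0.0100 |R(-1)|=0.0000
Bisect:
  x_lo=-2.5543 |R|=1.5543  x_hi=-0.3446 |R|=0.6554
  mid=-1.44945 |R|=0.44945 →hi
  mid=-2.00189 |R|=1.00189 →lo
  mid=-1.72567 |R|=0.72567 →hi
  mid=-1.86378 |R|=0.86378 →hi
  mid=-1.93283 |R|=0.93283 →hi
  mid=-1.96736 |R|=0.96736 →hi
  mid=-1.98463 |R|=0.98463 →hi
  mid=-1.99326 |R|=0.99326 →hi
  ...
  [-2.00000,-1.99987] ⇒ x*=-2.0000
So |R|<1 on (-2.0000, 0).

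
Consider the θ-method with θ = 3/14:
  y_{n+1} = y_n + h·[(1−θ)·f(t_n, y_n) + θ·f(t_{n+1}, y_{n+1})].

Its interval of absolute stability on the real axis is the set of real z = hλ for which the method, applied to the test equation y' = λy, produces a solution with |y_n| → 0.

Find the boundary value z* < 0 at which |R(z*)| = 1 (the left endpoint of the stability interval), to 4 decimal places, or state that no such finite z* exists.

z* = -3.5000.

On y'=λy, z=hλ:
  y_{n+1} = y_n + z·[11/14·y_n + 3/14·y_{n+1}] ⇒ (1 − 3/14z)y_{n+1} = (1 + 11/14z)y_n
  R(z) = (1 + 11/14z)/(1 − 3/14z).

Solve |R(x)|<1 on ℝ⁻.
x=-1.14: |R|=0.0838
R=−1: 1+11/14x = −1+3/14x ⇒ -4/7x=2 ⇒ x=2/(-4/7)=-3.5000
Confirm numerically:
  x=-3.264: |R|=0.92065 <1
  x=-3.157: |R|=0.88309 <1
  x=-3.114: |R|=0.86771 <1
  x=-1.417: |R|=0.08695 <1
  x=-3.759: |R|=1.08197 >1
  x=-3.702: |R|=1.06437 >1
  x=-3.652: |R|=1.04873 >1
Stable set (-3.5000, 0).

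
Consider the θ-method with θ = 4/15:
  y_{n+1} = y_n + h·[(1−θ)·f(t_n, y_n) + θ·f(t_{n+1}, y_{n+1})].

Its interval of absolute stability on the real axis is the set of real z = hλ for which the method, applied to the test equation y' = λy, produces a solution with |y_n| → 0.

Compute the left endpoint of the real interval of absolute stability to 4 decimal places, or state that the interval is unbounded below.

z* = -4.2857.

Set f=λy, z=hλ:
  y_{n+1} = y_n + z·[11/15·y_n + 4/15·y_{n+1}] ⇒ (1 − 4/15z)y_{n+1} = (1 + 11/15z)y_n
  so R(z) = (1 + 11/15z)/(1 − 4/15z).

Boundary: |R(x)|=1, x<0.
x=-0.37: |R|=0.6632
R=−1: 1+11/15x = −1+4/15x ⇒ -7/15x=2 ⇒ x=2/(-7/15)=-4.2857
Confirm numerically:
  x=-4.031: |R|=0.94271 <1
  x=-3.042: |R|=0.67955 <1
  x=-2.759: |R|=0.58953 <1
  x=-4.871: |R|=1.11881 >1
  x=-4.640: |R|=1.07390 >1
  x=-4.470: |R|=1.03923 >1
So |R|<1 on (-4.2857, 0).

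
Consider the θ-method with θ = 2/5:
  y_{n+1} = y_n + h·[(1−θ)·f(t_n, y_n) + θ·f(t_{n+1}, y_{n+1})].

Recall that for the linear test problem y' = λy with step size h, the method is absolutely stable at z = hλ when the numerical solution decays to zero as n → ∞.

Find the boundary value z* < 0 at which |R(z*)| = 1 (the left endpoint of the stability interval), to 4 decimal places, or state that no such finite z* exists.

On y'=λy, z=hλ:
  y_{n+1} = y_n + z·[3/5·y_n + 2/5·y_{n+1}] ⇒ (1 − 2/5z)y_{n+1} = (1 + 3/5z)y_n
  so R(z) = (1 + 3/5z)/(1 − 2/5z).

Solve |R(x)|<1 on ℝ⁻.
x=-1.16: |R|=0.2077
R=−1: 1+3/5x = −1+2/5x ⇒ -1/5x=2 ⇒ x=2/(-1/5)=-10.0000
Confirm numerically:
  x=-8.644: |R|=0.93916 <1
  x=-8.055: |R|=0.90786 <1
  x=-4.438: |R|=0.59916 <1
  x=-10.546: |R|=1.02093 >1
  x=-10.305: |R|=1.01191 >1
  x=-10.063: |R|=1.00251 >1
Interval (-10.0000, 0).

left endpoint -10.0000.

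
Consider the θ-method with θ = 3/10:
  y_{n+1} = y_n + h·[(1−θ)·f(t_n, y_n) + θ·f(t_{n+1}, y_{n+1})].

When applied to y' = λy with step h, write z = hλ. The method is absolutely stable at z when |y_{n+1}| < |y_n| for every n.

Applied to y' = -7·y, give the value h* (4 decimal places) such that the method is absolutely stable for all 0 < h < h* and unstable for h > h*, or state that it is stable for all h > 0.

Set f=λy, z=hλ:
  y_{n+1} = y_n + z·[7/10·y_n + 3/10·y_{n+1}] ⇒ (1 − 3/10z)y_{n+1} = (1 + 7/10z)y_n
  Hence R(z) = (1 + 7/10z)/(1 − 3/10z).

Boundary: |R(x)|=1, x<0.
x=-1.27: |R|=0.0804
R=−1: 1+7/10x = −1+3/10x ⇒ -2/5x=2 ⇒ x=2/(-2/5)=-5.0000
Confirm numerically:
  x=-4.876: |R|=0.97986 <1
  x=-2.859: |R|=0.53900 <1
  x=-2.412: |R|=0.39940 <1
  x=-5.296: |R|=1.04574 >1
  x=-5.293: |R|=1.04529 >1
  x=-5.289: |R|=1.04469 >1
Interval (-5.0000, 0).

(-5.0000,0); λ=-7 ⇒ h* = (5)/7 = 0.7143.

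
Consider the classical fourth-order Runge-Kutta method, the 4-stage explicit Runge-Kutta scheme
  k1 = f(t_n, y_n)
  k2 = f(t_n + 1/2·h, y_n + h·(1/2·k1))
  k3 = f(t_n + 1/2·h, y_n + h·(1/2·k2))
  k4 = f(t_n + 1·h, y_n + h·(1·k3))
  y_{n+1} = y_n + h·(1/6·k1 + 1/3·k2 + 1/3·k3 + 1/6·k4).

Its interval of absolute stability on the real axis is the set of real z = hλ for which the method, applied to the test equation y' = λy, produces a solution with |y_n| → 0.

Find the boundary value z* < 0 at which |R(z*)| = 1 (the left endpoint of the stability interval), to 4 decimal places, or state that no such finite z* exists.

Set f=λy, z=hλ:
  order 4, 4-stage ⇒ R(z)=1+z+z^2/2+z^3/6+z^4/24
  (e.g. R(-1.66)=0.27181, |R|=0.27181)

Boundary: |R(x)|=1, x<0.
x=-1.66: |R|=0.2718
|R(-3.13)|=1.6569 |R(-2.04)|=0.3475 |R(-0.92)|=0.4033
Bisect:
  x_lo=-3.1987 |R|=1.8245  x_hi=-0.2816 |R|=0.7546
  mid=-1.74016 |R|=0.27774 →hi
  mid=-2.46945 |R|=0.61927 →hi
  mid=-2.83409 |R|=1.07610 →lo
  mid=-2.65177 |R|=0.81666 →hi
  mid=-2.74293 |R|=0.93799 →hi
  mid=-2.78851 |R|=1.00486 →lo
  mid=-2.76572 |R|=0.97089 →hi
  mid=-2.77712 |R|=0.98774 →hi
  ...
  [-2.78531,-2.78513] ⇒ x*=-2.7853
Stable set (-2.7853, 0).

z* = -2.7853.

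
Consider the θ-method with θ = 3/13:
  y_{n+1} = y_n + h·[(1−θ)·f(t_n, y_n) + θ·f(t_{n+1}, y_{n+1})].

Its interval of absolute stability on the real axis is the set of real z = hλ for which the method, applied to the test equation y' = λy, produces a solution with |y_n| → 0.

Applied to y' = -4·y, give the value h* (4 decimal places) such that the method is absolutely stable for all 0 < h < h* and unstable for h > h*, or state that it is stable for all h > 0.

On y'=λy, z=hλ:
  y_{n+1} = y_n + z·[10/13·y_n + 3/13·y_{n+1}] ⇒ (1 − 3/13z)y_{n+1} = (1 + 10/13z)y_n
  Hence R(z) = (1 + 10/13z)/(1 − 3/13z).

Find x<0 with |R(x)|<1.
x=-0.5: |R|=0.5517
R=−1: 1+10/13x = −1+3/13x ⇒ -7/13x=2 ⇒ x=2/(-7/13)=-3.7143
Confirm numerically:
  x=-2.422: |R|=0.55364 <1
  x=-2.220: |R|=0.46796 <1
  x=-2.130: |R|=0.42806 <1
  x=-4.089: |R|=1.10381 >1
  x=-3.974: |R|=1.07295 >1
So |R|<1 on (-3.7143, 0).

(-3.7143,0); λ=-4 ⇒ h* = (26/7)/4 = 0.9286.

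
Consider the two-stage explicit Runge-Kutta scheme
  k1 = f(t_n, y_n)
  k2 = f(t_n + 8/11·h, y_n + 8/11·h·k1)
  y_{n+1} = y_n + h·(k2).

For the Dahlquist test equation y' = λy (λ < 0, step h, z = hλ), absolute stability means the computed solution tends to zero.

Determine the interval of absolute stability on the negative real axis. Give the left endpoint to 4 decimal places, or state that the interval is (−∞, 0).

z∈(-1.3750,0).

Test eqn y'=λy, z=hλ:
  k1=λy_n ⇒ h·k1=z·y_n;  k2=λ(1+8/11z)y_n ⇒ h·k2=z(1+8/11z)y_n
  y_{n+1}/y_n = 1 + z(1+8/11z) = 1 + z + 8/11z²
  ⇒ R(z) = 1 + z + 8/11z².

Find x<0 with |R(x)|<1.
x=-1.64: |R|=1.3161
R=1: x+8/11x²=0 ⇒ x=−11/8=-1.3750; min R=1−1/(4·8/11)=0.6562>−1
Confirm numerically:
  x=-1.176: |R|=0.82980 <1
  x=-0.869: |R|=0.68021 <1
  x=-0.557: |R|=0.66864 <1
  x=-1.880: |R|=1.69047 >1
  x=-1.770: |R|=1.50847 >1
  x=-1.462: |R|=1.09250 >1
Stable set (-1.3750, 0).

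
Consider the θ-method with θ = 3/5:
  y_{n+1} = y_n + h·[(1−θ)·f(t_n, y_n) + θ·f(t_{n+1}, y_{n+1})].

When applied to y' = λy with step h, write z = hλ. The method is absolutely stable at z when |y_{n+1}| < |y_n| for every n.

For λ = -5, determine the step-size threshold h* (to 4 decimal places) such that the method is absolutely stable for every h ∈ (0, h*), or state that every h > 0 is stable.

On y'=λy, z=hλ:
  y_{n+1} = y_n + z·[2/5·y_n + 3/5·y_{n+1}] ⇒ (1 − 3/5z)y_{n+1} = (1 + 2/5z)y_n
  so R(z) = (1 + 2/5z)/(1 − 3/5z).

Need |R(x)|<1, x<0.
x=-1: |R|=0.3750
x=-2: |R|=0.0909
x=-10: |R|=0.4286
x=-100: |R|=0.6393
θ=3/5≥1/2 ⇒ |1+2/5x|<|1−3/5x| ∀x<0 ⇒ interval (−∞,0).

interval (−∞, 0). Any h>0 works for λ=-5.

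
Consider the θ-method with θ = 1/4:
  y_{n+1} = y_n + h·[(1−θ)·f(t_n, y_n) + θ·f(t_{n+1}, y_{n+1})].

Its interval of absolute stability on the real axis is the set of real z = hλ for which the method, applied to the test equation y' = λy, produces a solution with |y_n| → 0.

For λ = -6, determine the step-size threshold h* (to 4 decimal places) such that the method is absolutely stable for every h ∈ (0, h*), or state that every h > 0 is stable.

Test eqn y'=λy, z=hλ:
  y_{n+1} = y_n + z·[3/4·y_n + 1/4·y_{n+1}] ⇒ (1 − 1/4z)y_{n+1} = (1 + 3/4z)y_n
  so R(z) = (1 + 3/4z)/(1 − 1/4z).

Solve |R(x)|<1 on ℝ⁻.
x=-0.75: |R|=0.3684
R=−1: 1+3/4x = −1+1/4x ⇒ -1/2x=2 ⇒ x=2/(-1/2)=-4.0000
Confirm numerically:
  x=-3.110: |R|=0.74965 <1
  x=-2.547: |R|=0.55613 <1
  x=-1.651: |R|=0.16864 <1
  x=-4.561: |R|=1.13106 >1
  x=-4.391: |R|=1.09320 >1
  x=-4.109: |R|=1.02688 >1
Stable set (-4.0000, 0).

(-4.0000,0); λ=-6 ⇒ h* = (4)/6 = 0.6667.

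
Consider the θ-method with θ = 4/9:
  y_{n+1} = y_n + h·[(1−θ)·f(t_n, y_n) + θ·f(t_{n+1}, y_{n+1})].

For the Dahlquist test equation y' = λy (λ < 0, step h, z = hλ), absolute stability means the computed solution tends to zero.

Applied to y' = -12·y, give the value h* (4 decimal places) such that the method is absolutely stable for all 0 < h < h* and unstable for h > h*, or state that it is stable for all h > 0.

(-18.0000,0); λ=-12 ⇒ h* = (18)/12 = 1.5000.

On y'=λy, z=hλ:
  y_{n+1} = y_n + z·[5/9·y_n + 4/9·y_{n+1}] ⇒ (1 − 4/9z)y_{n+1} = (1 + 5/9z)y_n
  so R(z) = (1 + 5/9z)/(1 − 4/9z).

Boundary: |R(x)|=1, x<0.
x=-1.24: |R|=0.2006
R=−1: 1+5/9x = −1+4/9x ⇒ -1/9x=2 ⇒ x=2/(-1/9)=-18.0000
Confirm numerically:
  x=-15.814: |R|=0.96975 <1
  x=-10.999: |R|=0.86790 <1
  x=-10.164: |R|=0.84219 <1
  x=-18.438: |R|=1.00529 >1
  x=-18.326: |R|=1.00396 >1
  x=-18.053: |R|=1.00065 >1
So |R|<1 on (-18.0000, 0).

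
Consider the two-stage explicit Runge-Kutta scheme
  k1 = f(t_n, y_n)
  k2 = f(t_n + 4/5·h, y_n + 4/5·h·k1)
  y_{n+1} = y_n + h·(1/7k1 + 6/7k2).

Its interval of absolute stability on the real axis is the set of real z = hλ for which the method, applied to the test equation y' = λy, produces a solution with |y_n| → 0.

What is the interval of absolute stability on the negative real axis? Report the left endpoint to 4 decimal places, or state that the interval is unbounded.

With y'=λy (z=hλ):
  k1=λy_n ⇒ h·k1=z·y_n;  k2=λ(1+4/5z)y_n ⇒ h·k2=z(1+4/5z)y_n
  y_{n+1}/y_n = 1 + 1/7z + 6/7z(1+4/5z) = 1 + z + 24/35z²
  R(z) = 1 + z + 24/35z².

Find x<0 with |R(x)|<1.
x=-1.1: |R|=0.7297
R=1: x+24/35x²=0 ⇒ x=−35/24=-1.4583; min R=1−1/(4·24/35)=0.6354>−1
Confirm numerically:
  x=-0.966: |R|=0.67388 <1
  x=-0.928: |R|=0.66253 <1
  x=-0.721: |R|=0.63546 <1
  x=-1.788: |R|=1.40419 >1
  x=-1.736: |R|=1.33053 >1
  x=-1.657: |R|=1.22573 >1
Stable set (-1.4583, 0).

(-1.4583, 0).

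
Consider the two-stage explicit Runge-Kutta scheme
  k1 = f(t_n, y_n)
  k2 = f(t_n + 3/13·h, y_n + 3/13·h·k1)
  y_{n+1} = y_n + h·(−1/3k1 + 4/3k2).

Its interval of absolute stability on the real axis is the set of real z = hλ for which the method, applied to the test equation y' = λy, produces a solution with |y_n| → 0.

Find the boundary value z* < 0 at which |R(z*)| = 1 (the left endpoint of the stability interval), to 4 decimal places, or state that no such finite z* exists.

On y'=λy, z=hλ:
  k1=λy_n ⇒ h·k1=z·y_n;  k2=λ(1+3/13z)y_n ⇒ h·k2=z(1+3/13z)y_n
  y_{n+1}/y_n = 1 − 1/3z + 4/3z(1+3/13z) = 1 + z + 4/13z²
  ⇒ R(z) = 1 + z + 4/13z².

Solve |R(x)|<1 on ℝ⁻.
x=-0.96: |R|=0.3236
R=1: x+4/13x²=0 ⇒ x=−13/4=-3.2500; min R=1−1/(4·4/13)=0.1875>−1
Confirm numerically:
  x=-2.854: |R|=0.65225 <1
  x=-2.839: |R|=0.64098 <1
  x=-2.743: |R|=0.57209 <1
  x=-1.789: |R|=0.19578 <1
  x=-3.776: |R|=1.61113 >1
  x=-3.731: |R|=1.55219 >1
So |R|<1 on (-3.2500, 0).

left endpoint -3.2500.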